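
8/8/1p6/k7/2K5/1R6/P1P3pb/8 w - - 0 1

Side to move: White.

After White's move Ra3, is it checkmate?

yes

After Ra3: black king on a5; in check: yes, from the white rook on a3.
King squares — a4: attacked by Ra3; b4: attacked by Kc4; b5: attacked by Kc4; a6: attacked by Ra3; b6: own pawn.
Black has no legal moves → checkmate.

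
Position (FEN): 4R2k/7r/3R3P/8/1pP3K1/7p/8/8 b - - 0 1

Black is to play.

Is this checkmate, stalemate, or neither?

Black to move; black king on h8.
In check: yes, from the white rook on e8.
King squares — g7: attacked by Ph6; h7: own rook; g8: attacked by Re8.
Legal moves for Black: none.
In check with no legal moves → checkmate.

checkmate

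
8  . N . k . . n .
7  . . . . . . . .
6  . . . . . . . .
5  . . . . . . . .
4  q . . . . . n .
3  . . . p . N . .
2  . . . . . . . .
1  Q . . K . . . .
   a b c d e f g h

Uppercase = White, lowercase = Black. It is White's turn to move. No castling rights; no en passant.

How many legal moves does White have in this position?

White to move; king on d1.
In check: yes, from the black queen on a4.
Legal moves: Kd2, Ke1, Kc1, Qxa4.
Count: 4.

4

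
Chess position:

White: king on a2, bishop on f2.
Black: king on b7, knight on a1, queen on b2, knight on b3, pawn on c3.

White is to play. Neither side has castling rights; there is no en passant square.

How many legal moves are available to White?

White to move; king on a2.
In check: yes, from the black queen on b2.
Legal moves: none.
Count: 0.

0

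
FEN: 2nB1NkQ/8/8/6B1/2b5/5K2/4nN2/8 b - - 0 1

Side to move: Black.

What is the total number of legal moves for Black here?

Black to move; king on g8.
In check: yes, from the white queen on h8.
Legal moves: Kxh8, Kf7.
Count: 2.

2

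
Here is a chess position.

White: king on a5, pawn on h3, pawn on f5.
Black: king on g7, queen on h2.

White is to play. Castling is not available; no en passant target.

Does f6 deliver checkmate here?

no

After f6: black king on g7; in check: yes, from the white pawn on f6.
Black has 8 legal replies: Kh8, Kg8, Kf8, Kh7, Kf7, Kh6, Kg6, Kxf6.
In check but a legal move exists → not checkmate.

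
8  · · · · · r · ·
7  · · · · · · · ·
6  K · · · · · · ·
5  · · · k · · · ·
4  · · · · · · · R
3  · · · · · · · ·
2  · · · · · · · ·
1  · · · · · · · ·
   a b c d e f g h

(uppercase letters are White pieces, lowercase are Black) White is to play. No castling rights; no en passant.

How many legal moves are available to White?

White to move; king on a6.
In check: no.
Legal moves: Kb7, Ka7, Kb6, Kb5, Ka5, Rh8, Rh7, Rh6, Rh5+, Rg4, Rf4, Re4, Rd4+, Rc4, Rb4, Ra4, Rh3, Rh2, Rh1.
Count: 19.

19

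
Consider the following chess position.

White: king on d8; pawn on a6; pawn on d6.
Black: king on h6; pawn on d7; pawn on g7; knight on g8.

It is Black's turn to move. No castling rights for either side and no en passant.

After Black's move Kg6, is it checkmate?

After Kg6: white king on d8; in check: no.
White is not in check, so this cannot be checkmate.

no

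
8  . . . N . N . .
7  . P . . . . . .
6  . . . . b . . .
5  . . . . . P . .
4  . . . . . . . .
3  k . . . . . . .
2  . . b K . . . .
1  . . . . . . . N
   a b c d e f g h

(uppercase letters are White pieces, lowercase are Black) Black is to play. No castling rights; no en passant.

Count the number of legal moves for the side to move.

Black to move; king on a3.
In check: no.
Legal moves: Bg8, Bc8, Bf7, Bd7, Bexf5, Bd5, Bc4, Beb3, Ba2, Kb4, Ka4, Kb3, Kb2, Ka2, Bcxf5, Be4, Ba4, Bd3, Bcb3, Bd1, Bb1.
Count: 21.

21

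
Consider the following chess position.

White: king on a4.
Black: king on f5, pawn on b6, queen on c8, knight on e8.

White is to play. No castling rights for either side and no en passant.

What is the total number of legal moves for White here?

4

White to move; king on a4.
In check: no.
Legal moves: Kb5, Kb4, Kb3, Ka3.
Count: 4.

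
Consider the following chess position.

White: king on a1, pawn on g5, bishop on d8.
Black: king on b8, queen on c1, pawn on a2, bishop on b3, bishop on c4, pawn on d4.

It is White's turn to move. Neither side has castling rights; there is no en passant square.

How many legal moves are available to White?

White to move; king on a1.
In check: yes, from the black queen on c1.
Legal moves: none.
Count: 0.

0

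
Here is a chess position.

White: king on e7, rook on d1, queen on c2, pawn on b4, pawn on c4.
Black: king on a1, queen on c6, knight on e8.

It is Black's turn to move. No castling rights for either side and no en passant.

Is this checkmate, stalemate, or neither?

Black to move; black king on a1.
In check: yes, from the white rook on d1.
King squares — b1: attacked by Rd1; a2: attacked by Qc2; b2: attacked by Qc2.
Legal moves for Black: none.
In check with no legal moves → checkmate.

checkmate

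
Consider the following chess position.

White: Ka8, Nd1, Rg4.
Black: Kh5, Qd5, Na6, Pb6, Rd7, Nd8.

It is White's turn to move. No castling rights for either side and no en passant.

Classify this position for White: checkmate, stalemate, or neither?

checkmate

White to move; white king on a8.
In check: yes, from the black queen on d5.
King squares — a7: attacked by Rd7; b7: attacked by Qd5; b8: attacked by Na6.
Legal moves for White: none.
In check with no legal moves → checkmate.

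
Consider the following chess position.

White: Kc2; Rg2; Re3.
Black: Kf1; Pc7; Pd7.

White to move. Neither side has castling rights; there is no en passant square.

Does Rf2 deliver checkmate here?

After Rf2: black king on f1; in check: yes, from the white rook on f2.
Black has 2 legal replies: Kxf2, Kg1.
In check but a legal move exists → not checkmate.

no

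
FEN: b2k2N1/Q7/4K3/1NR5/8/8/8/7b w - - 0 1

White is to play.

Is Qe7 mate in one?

After Qe7: black king on d8; in check: yes, from the white queen on e7.
King squares — c7: attacked by Nb5; d7: attacked by Ke6; e7: attacked by Ke6; c8: attacked by Rc5; e8: attacked by Qe7.
Black has no legal moves → checkmate.

yes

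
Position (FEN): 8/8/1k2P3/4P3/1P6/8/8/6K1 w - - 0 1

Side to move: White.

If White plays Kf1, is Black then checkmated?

After Kf1: black king on b6; in check: no.
Black is not in check, so this cannot be checkmate.

no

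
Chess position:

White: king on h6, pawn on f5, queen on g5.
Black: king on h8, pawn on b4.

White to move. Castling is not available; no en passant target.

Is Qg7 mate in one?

After Qg7: black king on h8; in check: yes, from the white queen on g7.
King squares — g7: attacked by Kh6; h7: attacked by Kh6; g8: attacked by Qg7.
Black has no legal moves → checkmate.

yes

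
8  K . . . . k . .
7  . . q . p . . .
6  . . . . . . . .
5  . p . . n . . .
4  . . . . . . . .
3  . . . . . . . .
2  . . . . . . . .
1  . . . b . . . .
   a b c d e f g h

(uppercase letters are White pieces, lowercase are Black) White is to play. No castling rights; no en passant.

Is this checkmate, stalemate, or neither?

stalemate

White to move; white king on a8.
In check: no.
King squares — a7: attacked by Qc7; b7: attacked by Qc7; b8: attacked by Qc7.
Legal moves for White: none.
Not in check and no legal moves → stalemate.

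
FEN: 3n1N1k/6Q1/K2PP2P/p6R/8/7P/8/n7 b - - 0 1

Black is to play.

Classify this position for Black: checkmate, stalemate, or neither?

Black to move; black king on h8.
In check: yes, from the white queen on g7.
King squares — g7: attacked by Ph6; h7: attacked by Qg7; g8: attacked by Qg7.
Legal moves for Black: none.
In check with no legal moves → checkmate.

checkmate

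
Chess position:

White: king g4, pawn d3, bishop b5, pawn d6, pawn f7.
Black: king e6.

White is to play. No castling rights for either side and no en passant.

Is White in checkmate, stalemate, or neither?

neither

White to move; white king on g4.
In check: no.
Legal moves for White include: Be8, Bd7+, Bc6, Ba6, Bc4+, Ba4, Kh5, Kg5, Kh4, Kf4, Kh3, Kg3, Kf3, f8=Q, f8=R, f8=B, f8=N+, d7, ... (list truncated; more exist).
White has legal moves and is not in check → neither.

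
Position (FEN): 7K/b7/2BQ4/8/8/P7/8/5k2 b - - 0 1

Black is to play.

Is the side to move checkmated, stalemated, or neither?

Black to move; black king on f1.
In check: no.
Legal moves for Black: Bb8, Bb6, Bc5, Bd4+, Be3, Bf2, Bg1, Kf2, Ke2, Kg1, Ke1.
Black has 11 legal moves and is not in check → neither.

neither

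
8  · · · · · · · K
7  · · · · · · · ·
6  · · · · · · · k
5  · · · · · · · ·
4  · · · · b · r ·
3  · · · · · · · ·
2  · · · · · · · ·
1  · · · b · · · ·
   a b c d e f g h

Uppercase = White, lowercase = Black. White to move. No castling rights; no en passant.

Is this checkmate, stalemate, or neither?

stalemate

White to move; white king on h8.
In check: no.
King squares — g7: attacked by Rg4; h7: attacked by Be4; g8: attacked by Rg4.
Legal moves for White: none.
Not in check and no legal moves → stalemate.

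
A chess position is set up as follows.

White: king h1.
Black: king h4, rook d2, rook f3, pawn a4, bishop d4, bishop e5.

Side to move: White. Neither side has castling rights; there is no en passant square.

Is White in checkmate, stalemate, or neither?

stalemate

White to move; white king on h1.
In check: no.
King squares — g1: attacked by Bd4; g2: attacked by Rd2; h2: attacked by Rd2.
Legal moves for White: none.
Not in check and no legal moves → stalemate.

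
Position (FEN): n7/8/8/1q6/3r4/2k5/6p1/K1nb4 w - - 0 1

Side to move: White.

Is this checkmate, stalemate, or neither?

White to move; white king on a1.
In check: no.
King squares — b1: attacked by Qb5; a2: attacked by Nc1; b2: attacked by Kc3.
Legal moves for White: none.
Not in check and no legal moves → stalemate.

stalemate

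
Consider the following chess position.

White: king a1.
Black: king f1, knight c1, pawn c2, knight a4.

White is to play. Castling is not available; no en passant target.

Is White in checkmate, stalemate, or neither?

White to move; white king on a1.
In check: no.
King squares — b1: attacked by Pc2; a2: attacked by Nc1; b2: attacked by Na4.
Legal moves for White: none.
Not in check and no legal moves → stalemate.

stalemate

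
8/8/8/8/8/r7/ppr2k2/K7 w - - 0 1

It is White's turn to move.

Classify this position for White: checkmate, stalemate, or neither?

checkmate

White to move; white king on a1.
In check: yes, from the black pawn on b2.
King squares — b1: attacked by Pa2; a2: attacked by Ra3; b2: attacked by Rc2.
Legal moves for White: none.
In check with no legal moves → checkmate.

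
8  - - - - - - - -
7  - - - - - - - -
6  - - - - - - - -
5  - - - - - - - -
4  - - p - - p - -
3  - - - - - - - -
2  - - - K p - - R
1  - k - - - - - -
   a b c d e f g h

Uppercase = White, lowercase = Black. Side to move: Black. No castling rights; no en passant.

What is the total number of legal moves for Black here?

9

Black to move; king on b1.
In check: no.
Legal moves: Kb2, Ka2, Ka1, f3, c3+, e1=Q+, e1=R, e1=B+, e1=N.
Count: 9.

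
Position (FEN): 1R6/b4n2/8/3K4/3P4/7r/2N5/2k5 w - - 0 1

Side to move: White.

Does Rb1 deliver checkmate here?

no

After Rb1: black king on c1; in check: yes, from the white rook on b1.
Black has 3 legal replies: Kd2, Kxc2, Kxb1.
In check but a legal move exists → not checkmate.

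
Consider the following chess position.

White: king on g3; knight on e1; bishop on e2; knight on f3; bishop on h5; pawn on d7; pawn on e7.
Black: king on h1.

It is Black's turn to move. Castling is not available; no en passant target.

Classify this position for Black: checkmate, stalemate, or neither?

Black to move; black king on h1.
In check: no.
King squares — g1: attacked by Nf3; g2: attacked by Ne1; h2: attacked by Nf3.
Legal moves for Black: none.
Not in check and no legal moves → stalemate.

stalemate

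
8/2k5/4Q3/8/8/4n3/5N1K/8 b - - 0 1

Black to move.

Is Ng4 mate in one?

After Ng4: white king on h2; in check: yes, from the black knight on g4.
White has 7 legal replies: Kh3, Kg3, Kg2, Kh1, Kg1, Qxg4, Nxg4.
In check but a legal move exists → not checkmate.

no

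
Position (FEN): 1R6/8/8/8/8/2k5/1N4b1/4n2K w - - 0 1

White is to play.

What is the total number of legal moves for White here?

White to move; king on h1.
In check: yes, from the black bishop on g2.
Legal moves: Kh2, Kg1.
Count: 2.

2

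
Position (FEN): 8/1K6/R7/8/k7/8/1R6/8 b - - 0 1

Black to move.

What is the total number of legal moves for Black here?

Black to move; king on a4.
In check: yes, from the white rook on a6.
Legal moves: none.
Count: 0.

0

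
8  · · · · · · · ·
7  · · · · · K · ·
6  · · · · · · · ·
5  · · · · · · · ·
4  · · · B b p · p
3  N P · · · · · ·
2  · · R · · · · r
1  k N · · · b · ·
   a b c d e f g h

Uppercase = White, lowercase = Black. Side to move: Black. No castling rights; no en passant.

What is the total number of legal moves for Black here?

Black to move; king on a1.
In check: yes, from the white bishop on d4.
Legal moves: none.
Count: 0.

0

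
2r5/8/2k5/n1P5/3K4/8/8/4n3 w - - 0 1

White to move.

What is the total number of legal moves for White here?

White to move; king on d4.
In check: no.
Legal moves: Ke5, Ke4, Ke3, Kc3.
Count: 4.

4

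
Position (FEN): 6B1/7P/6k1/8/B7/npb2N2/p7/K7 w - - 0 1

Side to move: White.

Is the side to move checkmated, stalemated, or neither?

White to move; white king on a1.
In check: yes, from the black bishop on c3.
King squares — b1: attacked by Pa2; a2: attacked by Pb3; b2: attacked by Bc3.
Legal moves for White: none.
In check with no legal moves → checkmate.

checkmate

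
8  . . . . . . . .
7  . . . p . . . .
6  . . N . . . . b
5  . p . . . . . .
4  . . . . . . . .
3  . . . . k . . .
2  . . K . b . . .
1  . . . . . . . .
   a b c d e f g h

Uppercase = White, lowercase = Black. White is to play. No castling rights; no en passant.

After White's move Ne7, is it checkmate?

no

After Ne7: black king on e3; in check: no.
Black is not in check, so this cannot be checkmate.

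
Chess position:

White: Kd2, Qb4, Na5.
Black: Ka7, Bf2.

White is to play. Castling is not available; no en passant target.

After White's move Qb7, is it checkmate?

After Qb7: black king on a7; in check: yes, from the white queen on b7.
King squares — a6: attacked by Qb7; b6: attacked by Qb7; b7: attacked by Na5; a8: attacked by Qb7; b8: attacked by Qb7.
Black has no legal moves → checkmate.

yes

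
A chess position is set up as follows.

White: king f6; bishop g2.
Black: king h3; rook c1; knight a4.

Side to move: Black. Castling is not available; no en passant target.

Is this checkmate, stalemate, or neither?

neither

Black to move; black king on h3.
In check: yes, from the white bishop on g2.
King squares — g2: available; h2: available; g3: available; g4: available; h4: available.
Legal moves for Black: Kh4, Kg4, Kg3, Kh2, Kxg2.
Black is in check but has 5 legal moves → neither.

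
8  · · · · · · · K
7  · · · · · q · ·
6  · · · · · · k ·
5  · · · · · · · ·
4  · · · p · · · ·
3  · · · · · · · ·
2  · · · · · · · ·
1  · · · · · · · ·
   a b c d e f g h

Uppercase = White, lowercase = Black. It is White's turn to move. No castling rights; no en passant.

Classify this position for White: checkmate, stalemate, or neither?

stalemate

White to move; white king on h8.
In check: no.
King squares — g7: attacked by Kg6; h7: attacked by Kg6; g8: attacked by Qf7.
Legal moves for White: none.
Not in check and no legal moves → stalemate.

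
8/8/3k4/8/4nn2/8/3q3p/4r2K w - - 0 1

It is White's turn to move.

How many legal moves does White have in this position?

0

White to move; king on h1.
In check: yes, from the black rook on e1.
Legal moves: none.
Count: 0.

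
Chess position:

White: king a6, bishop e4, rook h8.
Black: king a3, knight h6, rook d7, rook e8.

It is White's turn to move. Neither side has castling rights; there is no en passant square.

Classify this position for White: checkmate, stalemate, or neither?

White to move; white king on a6.
In check: no.
Legal moves for White include: Rg8, Rf8, Rxe8, Rh7, Rxh6, Kb6, Kb5, Ka5, Ba8, Bh7, Bb7, Bg6, Bc6, Bf5, Bd5, Bf3, Bd3, Bg2, ... (list truncated; more exist).
White has legal moves and is not in check → neither.

neither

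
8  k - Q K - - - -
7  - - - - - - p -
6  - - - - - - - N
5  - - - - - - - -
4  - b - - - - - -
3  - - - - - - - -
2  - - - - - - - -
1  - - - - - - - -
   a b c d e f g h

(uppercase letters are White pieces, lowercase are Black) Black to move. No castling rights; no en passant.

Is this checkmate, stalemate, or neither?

neither

Black to move; black king on a8.
In check: yes, from the white queen on c8.
King squares — a7: available; b7: attacked by Qc8; b8: attacked by Qc8.
Legal moves for Black: Ka7.
Black is in check but has 1 legal move → neither.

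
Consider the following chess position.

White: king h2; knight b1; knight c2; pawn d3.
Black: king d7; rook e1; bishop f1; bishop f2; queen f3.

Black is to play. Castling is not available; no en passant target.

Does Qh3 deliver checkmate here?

yes

After Qh3: white king on h2; in check: yes, from the black queen on h3.
King squares — g1: attacked by Bf2; h1: attacked by Qh3; g2: attacked by Bf1; g3: attacked by Bf2; h3: attacked by Bf1.
White has no legal moves → checkmate.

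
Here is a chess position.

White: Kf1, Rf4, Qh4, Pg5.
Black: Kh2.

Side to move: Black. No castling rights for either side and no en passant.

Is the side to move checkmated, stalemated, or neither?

Black to move; black king on h2.
In check: yes, from the white queen on h4.
King squares — g1: attacked by Kf1; h1: attacked by Qh4; g2: attacked by Kf1; g3: attacked by Qh4; h3: attacked by Qh4.
Legal moves for Black: none.
In check with no legal moves → checkmate.

checkmate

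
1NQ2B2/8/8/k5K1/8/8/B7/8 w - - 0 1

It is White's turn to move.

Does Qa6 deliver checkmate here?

yes

After Qa6: black king on a5; in check: yes, from the white queen on a6.
King squares — a4: attacked by Qa6; b4: attacked by Bf8; b5: attacked by Qa6; a6: attacked by Nb8; b6: attacked by Qa6.
Black has no legal moves → checkmate.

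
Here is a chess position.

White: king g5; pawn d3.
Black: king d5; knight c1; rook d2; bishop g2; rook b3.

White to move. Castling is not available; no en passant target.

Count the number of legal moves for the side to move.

9

White to move; king on g5.
In check: no.
Legal moves: Kh6, Kg6, Kf6, Kh5, Kf5, Kh4, Kg4, Kf4, d4.
Count: 9.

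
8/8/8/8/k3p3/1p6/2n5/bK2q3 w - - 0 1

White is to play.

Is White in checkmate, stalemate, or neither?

checkmate

White to move; white king on b1.
In check: yes, from the black queen on e1.
King squares — a1: attacked by Qe1; c1: attacked by Qe1; a2: attacked by Pb3; b2: attacked by Ba1; c2: attacked by Pb3.
Legal moves for White: none.
In check with no legal moves → checkmate.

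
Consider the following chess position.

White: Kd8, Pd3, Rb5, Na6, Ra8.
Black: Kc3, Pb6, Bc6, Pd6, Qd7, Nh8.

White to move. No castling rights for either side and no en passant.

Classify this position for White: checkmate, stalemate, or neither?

checkmate

White to move; white king on d8.
In check: yes, from the black queen on d7.
King squares — c7: attacked by Qd7; d7: attacked by Bc6; e7: attacked by Qd7; c8: attacked by Qd7; e8: attacked by Qd7.
Legal moves for White: none.
In check with no legal moves → checkmate.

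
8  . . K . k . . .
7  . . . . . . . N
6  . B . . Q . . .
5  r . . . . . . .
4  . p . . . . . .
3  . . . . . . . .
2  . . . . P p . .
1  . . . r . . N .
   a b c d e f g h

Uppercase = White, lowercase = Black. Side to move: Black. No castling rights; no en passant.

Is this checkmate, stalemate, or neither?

Black to move; black king on e8.
In check: yes, from the white queen on e6.
King squares — d7: attacked by Qe6; e7: attacked by Qe6; f7: attacked by Qe6; d8: attacked by Bb6; f8: attacked by Nh7.
Legal moves for Black: none.
In check with no legal moves → checkmate.

checkmate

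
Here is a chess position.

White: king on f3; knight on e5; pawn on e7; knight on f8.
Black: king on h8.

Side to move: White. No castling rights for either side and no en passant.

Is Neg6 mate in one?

no

After Neg6: black king on h8; in check: yes, from the white knight on g6.
Black has 2 legal replies: Kg8, Kg7.
In check but a legal move exists → not checkmate.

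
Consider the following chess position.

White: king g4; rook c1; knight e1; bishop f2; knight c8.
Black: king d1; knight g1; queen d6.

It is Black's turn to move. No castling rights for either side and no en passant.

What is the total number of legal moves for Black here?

Black to move; king on d1.
In check: yes, from the white rook on c1.
Legal moves: Ke2, Kd2, Kxc1.
Count: 3.

3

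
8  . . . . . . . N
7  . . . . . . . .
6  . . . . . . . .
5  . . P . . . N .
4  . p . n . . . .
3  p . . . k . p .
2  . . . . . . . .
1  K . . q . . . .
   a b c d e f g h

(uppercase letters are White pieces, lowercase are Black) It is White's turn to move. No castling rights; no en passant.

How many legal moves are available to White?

White to move; king on a1.
In check: yes, from the black queen on d1.
Legal moves: Ka2.
Count: 1.

1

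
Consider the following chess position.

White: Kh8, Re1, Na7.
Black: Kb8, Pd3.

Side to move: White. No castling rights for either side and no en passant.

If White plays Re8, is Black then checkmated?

After Re8: black king on b8; in check: yes, from the white rook on e8.
Black has 3 legal replies: Kc7, Kb7, Kxa7.
In check but a legal move exists → not checkmate.

no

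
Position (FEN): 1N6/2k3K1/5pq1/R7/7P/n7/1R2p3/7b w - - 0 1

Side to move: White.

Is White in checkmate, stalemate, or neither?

White to move; white king on g7.
In check: yes, from the black queen on g6.
Legal moves for White: Kh8, Kf8, Kxg6.
White is in check but has 3 legal moves → neither.

neither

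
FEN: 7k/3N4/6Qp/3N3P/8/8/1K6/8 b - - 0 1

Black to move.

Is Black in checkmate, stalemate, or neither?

stalemate

Black to move; black king on h8.
In check: no.
King squares — g7: attacked by Qg6; h7: attacked by Qg6; g8: attacked by Qg6.
Legal moves for Black: none.
Not in check and no legal moves → stalemate.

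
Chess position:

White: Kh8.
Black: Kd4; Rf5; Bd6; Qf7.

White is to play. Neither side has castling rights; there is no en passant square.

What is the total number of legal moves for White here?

0

White to move; king on h8.
In check: no.
Legal moves: none.
Count: 0.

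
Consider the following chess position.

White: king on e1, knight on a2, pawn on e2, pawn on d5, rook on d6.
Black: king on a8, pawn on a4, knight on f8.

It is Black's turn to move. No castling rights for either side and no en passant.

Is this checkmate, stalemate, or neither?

Black to move; black king on a8.
In check: no.
Legal moves for Black: Nh7, Nd7, Ng6, Ne6, Kb8, Kb7, Ka7, a3.
Black has 8 legal moves and is not in check → neither.

neither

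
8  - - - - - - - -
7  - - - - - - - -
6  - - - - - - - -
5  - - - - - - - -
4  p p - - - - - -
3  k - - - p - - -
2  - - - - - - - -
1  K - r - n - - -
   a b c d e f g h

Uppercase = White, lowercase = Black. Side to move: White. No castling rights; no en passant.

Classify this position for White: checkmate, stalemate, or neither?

checkmate

White to move; white king on a1.
In check: yes, from the black rook on c1.
King squares — b1: attacked by Rc1; a2: attacked by Ka3; b2: attacked by Ka3.
Legal moves for White: none.
In check with no legal moves → checkmate.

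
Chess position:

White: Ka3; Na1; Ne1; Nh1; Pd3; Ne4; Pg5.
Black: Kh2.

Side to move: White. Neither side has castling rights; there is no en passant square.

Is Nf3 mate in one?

After Nf3: black king on h2; in check: yes, from the white knight on f3.
Black has 3 legal replies: Kh3, Kg2, Kxh1.
In check but a legal move exists → not checkmate.

no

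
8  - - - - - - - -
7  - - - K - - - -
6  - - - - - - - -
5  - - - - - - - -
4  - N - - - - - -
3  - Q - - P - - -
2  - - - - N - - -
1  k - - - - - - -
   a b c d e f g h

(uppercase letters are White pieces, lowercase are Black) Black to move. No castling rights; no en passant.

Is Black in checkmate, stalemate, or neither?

stalemate

Black to move; black king on a1.
In check: no.
King squares — b1: attacked by Qb3; a2: attacked by Qb3; b2: attacked by Qb3.
Legal moves for Black: none.
Not in check and no legal moves → stalemate.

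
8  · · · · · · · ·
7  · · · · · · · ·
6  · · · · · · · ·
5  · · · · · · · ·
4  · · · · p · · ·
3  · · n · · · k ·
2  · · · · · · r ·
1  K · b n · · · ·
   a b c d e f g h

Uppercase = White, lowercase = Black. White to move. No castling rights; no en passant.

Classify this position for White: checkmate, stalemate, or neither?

White to move; white king on a1.
In check: no.
King squares — b1: attacked by Nc3; a2: attacked by Rg2; b2: attacked by Bc1.
Legal moves for White: none.
Not in check and no legal moves → stalemate.

stalemate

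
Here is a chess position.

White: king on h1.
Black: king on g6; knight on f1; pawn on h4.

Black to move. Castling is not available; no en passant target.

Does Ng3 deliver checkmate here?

no

After Ng3: white king on h1; in check: yes, from the black knight on g3.
White has 3 legal replies: Kh2, Kg2, Kg1.
In check but a legal move exists → not checkmate.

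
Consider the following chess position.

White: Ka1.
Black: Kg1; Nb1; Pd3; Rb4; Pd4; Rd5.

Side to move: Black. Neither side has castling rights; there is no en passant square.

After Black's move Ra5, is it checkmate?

After Ra5: white king on a1; in check: yes, from the black rook on a5.
King squares — b1: attacked by Rb4; a2: attacked by Ra5; b2: attacked by Rb4.
White has no legal moves → checkmate.

yes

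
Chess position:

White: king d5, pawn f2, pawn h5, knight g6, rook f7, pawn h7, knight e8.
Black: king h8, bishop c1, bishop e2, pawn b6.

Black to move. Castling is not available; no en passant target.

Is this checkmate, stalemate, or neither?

checkmate

Black to move; black king on h8.
In check: yes, from the white knight on g6.
King squares — g7: attacked by Rf7; h7: attacked by Rf7; g8: attacked by Ph7.
Legal moves for Black: none.
In check with no legal moves → checkmate.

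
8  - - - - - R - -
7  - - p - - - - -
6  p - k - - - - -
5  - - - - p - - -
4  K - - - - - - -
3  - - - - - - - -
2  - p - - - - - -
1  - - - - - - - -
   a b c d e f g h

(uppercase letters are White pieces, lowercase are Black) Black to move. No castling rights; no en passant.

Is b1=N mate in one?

no

After b1=N: white king on a4; in check: no.
White is not in check, so this cannot be checkmate.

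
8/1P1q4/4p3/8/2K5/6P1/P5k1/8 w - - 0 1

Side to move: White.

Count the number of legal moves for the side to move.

White to move; king on c4.
In check: no.
Legal moves: Kc5, Kb4, Kc3, Kb3, b8=Q, b8=R, b8=B, b8=N, g4, a3, a4.
Count: 11.

11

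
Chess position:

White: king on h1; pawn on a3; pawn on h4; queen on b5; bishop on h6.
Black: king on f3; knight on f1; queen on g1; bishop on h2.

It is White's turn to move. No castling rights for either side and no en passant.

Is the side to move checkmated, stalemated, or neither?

White to move; white king on h1.
In check: yes, from the black queen on g1.
King squares — g1: attacked by Bh2; g2: attacked by Qg1; h2: attacked by Nf1.
Legal moves for White: none.
In check with no legal moves → checkmate.

checkmate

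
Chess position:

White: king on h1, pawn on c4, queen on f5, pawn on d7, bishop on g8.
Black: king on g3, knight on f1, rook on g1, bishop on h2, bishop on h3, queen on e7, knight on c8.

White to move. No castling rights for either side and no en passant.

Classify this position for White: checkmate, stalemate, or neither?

checkmate

White to move; white king on h1.
In check: yes, from the black rook on g1.
King squares — g1: attacked by Bh2; g2: attacked by Rg1; h2: attacked by Nf1.
Legal moves for White: none.
In check with no legal moves → checkmate.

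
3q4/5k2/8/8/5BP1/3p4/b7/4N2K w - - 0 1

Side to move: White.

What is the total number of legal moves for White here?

White to move; king on h1.
In check: no.
Legal moves: Bb8, Bc7, Bh6, Bd6, Bg5, Be5, Bg3, Be3, Bh2, Bd2, Bc1, Kh2, Kg2, Kg1, Nf3, Nxd3, Ng2, Nc2, g5.
Count: 19.

19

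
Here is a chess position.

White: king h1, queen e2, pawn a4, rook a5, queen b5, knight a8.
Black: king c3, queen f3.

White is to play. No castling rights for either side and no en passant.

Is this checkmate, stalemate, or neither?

neither

White to move; white king on h1.
In check: yes, from the black queen on f3.
Legal moves for White: Kh2, Kg1, Qxf3+, Qg2.
White is in check but has 4 legal moves → neither.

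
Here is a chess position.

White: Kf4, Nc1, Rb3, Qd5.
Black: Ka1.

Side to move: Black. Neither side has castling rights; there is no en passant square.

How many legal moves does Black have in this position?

0

Black to move; king on a1.
In check: no.
Legal moves: none.
Count: 0.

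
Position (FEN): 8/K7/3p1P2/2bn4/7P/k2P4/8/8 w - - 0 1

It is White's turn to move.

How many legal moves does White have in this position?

White to move; king on a7.
In check: yes, from the black bishop on c5.
Legal moves: Kb8, Ka8, Kb7, Ka6.
Count: 4.

4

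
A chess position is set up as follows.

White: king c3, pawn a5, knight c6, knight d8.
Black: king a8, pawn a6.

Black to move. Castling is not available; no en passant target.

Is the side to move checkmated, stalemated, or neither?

Black to move; black king on a8.
In check: no.
King squares — a7: attacked by Nc6; b7: attacked by Nd8; b8: attacked by Nc6.
Legal moves for Black: none.
Not in check and no legal moves → stalemate.

stalemate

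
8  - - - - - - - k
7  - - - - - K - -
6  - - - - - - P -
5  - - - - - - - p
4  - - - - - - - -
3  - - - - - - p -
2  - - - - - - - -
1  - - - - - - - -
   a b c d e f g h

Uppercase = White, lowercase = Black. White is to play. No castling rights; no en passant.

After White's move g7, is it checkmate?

no

After g7: black king on h8; in check: yes, from the white pawn on g7.
Black has 1 legal reply: Kh7.
In check but a legal move exists → not checkmate.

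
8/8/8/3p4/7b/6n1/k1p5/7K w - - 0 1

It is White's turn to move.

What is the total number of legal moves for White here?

White to move; king on h1.
In check: yes, from the black knight on g3.
Legal moves: Kh2, Kg2, Kg1.
Count: 3.

3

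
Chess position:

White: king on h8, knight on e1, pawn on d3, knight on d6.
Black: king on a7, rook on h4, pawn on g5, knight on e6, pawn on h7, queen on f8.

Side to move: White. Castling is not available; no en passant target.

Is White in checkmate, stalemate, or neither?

White to move; white king on h8.
In check: yes, from the black queen on f8.
King squares — g7: attacked by Ne6; h7: attacked by Rh4; g8: attacked by Qf8.
Legal moves for White: none.
In check with no legal moves → checkmate.

checkmate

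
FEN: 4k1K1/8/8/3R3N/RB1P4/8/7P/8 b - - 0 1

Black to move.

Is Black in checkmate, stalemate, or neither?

stalemate

Black to move; black king on e8.
In check: no.
King squares — d7: attacked by Rd5; e7: attacked by Bb4; f7: attacked by Kg8; d8: attacked by Rd5; f8: attacked by Bb4.
Legal moves for Black: none.
Not in check and no legal moves → stalemate.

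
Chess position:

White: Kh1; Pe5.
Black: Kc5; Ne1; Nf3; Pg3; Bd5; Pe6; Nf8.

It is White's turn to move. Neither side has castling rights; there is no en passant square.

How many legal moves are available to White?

0

White to move; king on h1.
In check: no.
Legal moves: none.
Count: 0.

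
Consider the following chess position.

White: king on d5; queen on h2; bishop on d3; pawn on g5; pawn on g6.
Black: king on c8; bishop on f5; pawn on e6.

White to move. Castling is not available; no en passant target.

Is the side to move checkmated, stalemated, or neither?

White to move; white king on d5.
In check: yes, from the black pawn on e6.
Legal moves for White: Kd6, Kc6, Ke5, Kc5, Kd4, Kc4.
White is in check but has 6 legal moves → neither.

neither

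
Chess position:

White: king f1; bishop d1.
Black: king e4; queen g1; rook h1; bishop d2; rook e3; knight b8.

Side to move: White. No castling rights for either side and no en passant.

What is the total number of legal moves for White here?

0

White to move; king on f1.
In check: yes, from the black queen on g1.
Legal moves: none.
Count: 0.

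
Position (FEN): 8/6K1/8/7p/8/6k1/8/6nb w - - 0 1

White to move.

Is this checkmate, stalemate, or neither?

White to move; white king on g7.
In check: no.
Legal moves for White: Kh8, Kg8, Kf8, Kh7, Kf7, Kh6, Kg6, Kf6.
White has 8 legal moves and is not in check → neither.

neither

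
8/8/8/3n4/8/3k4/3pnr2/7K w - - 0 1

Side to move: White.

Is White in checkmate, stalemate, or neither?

stalemate

White to move; white king on h1.
In check: no.
King squares — g1: attacked by Ne2; g2: attacked by Rf2; h2: attacked by Rf2.
Legal moves for White: none.
Not in check and no legal moves → stalemate.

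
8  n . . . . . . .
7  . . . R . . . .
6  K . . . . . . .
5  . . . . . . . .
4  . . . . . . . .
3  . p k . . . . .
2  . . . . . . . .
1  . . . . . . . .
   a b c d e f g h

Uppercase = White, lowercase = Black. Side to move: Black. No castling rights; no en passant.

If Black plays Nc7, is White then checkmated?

no

After Nc7: white king on a6; in check: yes, from the black knight on c7.
White has 5 legal replies: Kb7, Ka7, Kb6, Ka5, Rxc7+.
In check but a legal move exists → not checkmate.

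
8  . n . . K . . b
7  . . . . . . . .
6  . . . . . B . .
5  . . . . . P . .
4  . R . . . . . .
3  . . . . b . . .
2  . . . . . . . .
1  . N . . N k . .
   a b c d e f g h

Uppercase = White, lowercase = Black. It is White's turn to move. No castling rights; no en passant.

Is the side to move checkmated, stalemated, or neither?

White to move; white king on e8.
In check: no.
Legal moves for White include: Kf8, Kd8, Kf7, Ke7, Bxh8, Bd8, Bg7, Be7, Bg5, Be5, Bh4, Bd4, Bc3, Bb2, Ba1, Rxb8, Rb7, Rb6, ... (list truncated; more exist).
White has legal moves and is not in check → neither.

neither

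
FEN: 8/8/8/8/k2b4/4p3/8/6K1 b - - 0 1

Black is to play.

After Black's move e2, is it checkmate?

no

After e2: white king on g1; in check: yes, from the black bishop on d4.
White has 3 legal replies: Kh2, Kg2, Kh1.
In check but a legal move exists → not checkmate.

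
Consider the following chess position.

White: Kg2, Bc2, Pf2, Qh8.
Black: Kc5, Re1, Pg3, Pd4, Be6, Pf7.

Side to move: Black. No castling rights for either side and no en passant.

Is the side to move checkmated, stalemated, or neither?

neither

Black to move; black king on c5.
In check: no.
Legal moves for Black include: Bc8, Bd7, Bf5, Bd5+, Bg4, Bc4, Bh3+, Bb3, Ba2, Kd6, Kc6, Kb6, Kd5, Kb5, Kc4, Kb4, Re5, Re4, ... (list truncated; more exist).
Black has legal moves and is not in check → neither.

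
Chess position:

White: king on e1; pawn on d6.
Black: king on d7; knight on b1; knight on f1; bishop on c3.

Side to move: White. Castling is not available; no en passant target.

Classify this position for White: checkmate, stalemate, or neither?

neither

White to move; white king on e1.
In check: yes, from the black bishop on c3.
Legal moves for White: Kf2, Ke2, Kxf1, Kd1.
White is in check but has 4 legal moves → neither.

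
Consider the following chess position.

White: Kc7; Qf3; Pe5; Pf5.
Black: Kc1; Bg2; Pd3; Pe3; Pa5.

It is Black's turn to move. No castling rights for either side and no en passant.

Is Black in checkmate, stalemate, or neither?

Black to move; black king on c1.
In check: no.
Legal moves for Black: Bh3, Bxf3, Bh1, Bf1, Kd2, Kc2, Kb2, Kb1, a4, e2, d2.
Black has 11 legal moves and is not in check → neither.

neither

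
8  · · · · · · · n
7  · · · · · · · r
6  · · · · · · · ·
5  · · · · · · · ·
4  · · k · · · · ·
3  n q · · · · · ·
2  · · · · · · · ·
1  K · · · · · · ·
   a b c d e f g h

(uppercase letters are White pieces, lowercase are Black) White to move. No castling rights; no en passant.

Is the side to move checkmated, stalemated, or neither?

stalemate

White to move; white king on a1.
In check: no.
King squares — b1: attacked by Na3; a2: attacked by Qb3; b2: attacked by Qb3.
Legal moves for White: none.
Not in check and no legal moves → stalemate.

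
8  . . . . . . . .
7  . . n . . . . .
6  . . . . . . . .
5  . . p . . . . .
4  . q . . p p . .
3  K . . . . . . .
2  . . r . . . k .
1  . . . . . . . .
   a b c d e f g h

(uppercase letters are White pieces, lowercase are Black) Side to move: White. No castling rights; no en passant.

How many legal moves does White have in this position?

0

White to move; king on a3.
In check: yes, from the black queen on b4.
Legal moves: none.
Count: 0.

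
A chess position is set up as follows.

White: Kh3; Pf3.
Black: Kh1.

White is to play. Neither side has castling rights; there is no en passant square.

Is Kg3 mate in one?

no

After Kg3: black king on h1; in check: no.
Black is not in check, so this cannot be checkmate.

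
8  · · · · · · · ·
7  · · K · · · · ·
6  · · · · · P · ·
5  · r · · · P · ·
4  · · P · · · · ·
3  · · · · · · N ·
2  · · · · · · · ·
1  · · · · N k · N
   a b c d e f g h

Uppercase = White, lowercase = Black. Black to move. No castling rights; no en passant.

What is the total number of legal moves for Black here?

Black to move; king on f1.
In check: yes, from the white knight on g3.
Legal moves: Kg1, Kxe1.
Count: 2.

2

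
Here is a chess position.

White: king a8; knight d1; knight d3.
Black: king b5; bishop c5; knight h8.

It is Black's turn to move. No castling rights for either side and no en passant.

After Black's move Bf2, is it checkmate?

no

After Bf2: white king on a8; in check: no.
White is not in check, so this cannot be checkmate.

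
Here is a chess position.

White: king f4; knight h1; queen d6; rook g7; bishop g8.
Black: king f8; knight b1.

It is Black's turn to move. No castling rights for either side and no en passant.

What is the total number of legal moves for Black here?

Black to move; king on f8.
In check: yes, from the white queen on d6.
Legal moves: Ke8, Kxg7.
Count: 2.

2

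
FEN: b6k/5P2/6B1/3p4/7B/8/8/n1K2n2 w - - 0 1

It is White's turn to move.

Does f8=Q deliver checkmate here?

yes

After f8=Q: black king on h8; in check: yes, from the white queen on f8.
King squares — g7: attacked by Qf8; h7: attacked by Bg6; g8: attacked by Qf8.
Black has no legal moves → checkmate.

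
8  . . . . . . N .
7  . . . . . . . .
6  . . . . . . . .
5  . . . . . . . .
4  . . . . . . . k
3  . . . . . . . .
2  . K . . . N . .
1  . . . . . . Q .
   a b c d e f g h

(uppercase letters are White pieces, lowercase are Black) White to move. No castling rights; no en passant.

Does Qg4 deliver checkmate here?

yes

After Qg4: black king on h4; in check: yes, from the white queen on g4.
King squares — g3: attacked by Qg4; h3: attacked by Nf2; g4: attacked by Nf2; g5: attacked by Qg4; h5: attacked by Qg4.
Black has no legal moves → checkmate.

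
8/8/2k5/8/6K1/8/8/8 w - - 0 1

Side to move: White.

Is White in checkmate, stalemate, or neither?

White to move; white king on g4.
In check: no.
Legal moves for White: Kh5, Kg5, Kf5, Kh4, Kf4, Kh3, Kg3, Kf3.
White has 8 legal moves and is not in check → neither.

neither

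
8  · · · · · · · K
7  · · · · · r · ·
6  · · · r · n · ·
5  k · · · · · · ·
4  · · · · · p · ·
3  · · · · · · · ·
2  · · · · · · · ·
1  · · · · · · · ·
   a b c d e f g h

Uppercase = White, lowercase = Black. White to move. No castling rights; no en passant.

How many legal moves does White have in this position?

White to move; king on h8.
In check: no.
Legal moves: none.
Count: 0.

0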